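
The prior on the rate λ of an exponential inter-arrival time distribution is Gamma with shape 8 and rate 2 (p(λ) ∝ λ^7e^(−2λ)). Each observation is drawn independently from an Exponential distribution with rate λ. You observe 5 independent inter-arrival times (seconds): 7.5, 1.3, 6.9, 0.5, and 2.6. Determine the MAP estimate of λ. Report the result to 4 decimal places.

The Exponential(rate=λ) likelihood is ∝ λ^n e^(−λΣtᵢ). Here n = 5 and Σtᵢ = 7.5 + 1.3 + 6.9 + 0.5 + 2.6 = 18.8.
Posterior ∝ λ^7e^(−2λ) · λ^5e^(−18.8λ) = λ^12e^(−20.8λ), i.e. Gamma(13, 20.8).
Mode = (a−1)/b = 12/20.8 ≈ 0.5769.

λ̂_MAP = 0.5769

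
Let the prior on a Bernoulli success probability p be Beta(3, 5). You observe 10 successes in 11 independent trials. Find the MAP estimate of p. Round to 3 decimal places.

p̂_MAP = 0.706

Prior: Beta(3, 5).
Data: 10 successes in 11 trials. The binomial likelihood contributes p^10(1−p)^1, so the posterior is Beta(3+10, 5+1) = Beta(13, 6).
For Beta(a, b) with a, b > 1 the mode is (a−1)/(a+b−2) = 12/17 ≈ 0.706.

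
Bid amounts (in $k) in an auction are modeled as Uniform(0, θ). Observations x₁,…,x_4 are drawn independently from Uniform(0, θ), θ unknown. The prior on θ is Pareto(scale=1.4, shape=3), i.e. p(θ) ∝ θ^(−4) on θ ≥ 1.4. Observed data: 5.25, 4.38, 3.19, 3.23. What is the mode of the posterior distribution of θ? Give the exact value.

The Uniform(0, θ) likelihood is θ^(−n) for θ ≥ max(xᵢ), zero otherwise. Here max(xᵢ) = 5.25.
Posterior ∝ θ^(−4) · θ^(−4) = θ^(−8) on θ ≥ max(1.4, 5.25) = 5.25.
This density is strictly decreasing in θ, so the posterior mode lies at the lower boundary of the support.

θ̂_MAP = 5.25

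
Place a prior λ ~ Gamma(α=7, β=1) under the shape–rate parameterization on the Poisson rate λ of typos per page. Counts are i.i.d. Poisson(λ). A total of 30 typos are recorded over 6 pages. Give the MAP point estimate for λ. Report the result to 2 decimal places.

λ̂_MAP = 5.14

Σxᵢ = 30, n = 6.
Posterior ∝ λ^6e^(−1λ) · λ^30e^(−6λ) = λ^36e^(−7λ), i.e. Gamma(shape=37, rate=7).
The mode of a Gamma(a, b) with a ≥ 1 (shape–rate) is (a−1)/b = 36/7 ≈ 5.14.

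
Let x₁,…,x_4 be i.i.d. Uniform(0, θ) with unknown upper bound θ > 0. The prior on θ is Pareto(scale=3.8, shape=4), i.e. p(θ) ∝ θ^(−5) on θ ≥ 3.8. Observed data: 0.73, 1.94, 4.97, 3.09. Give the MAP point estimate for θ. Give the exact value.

The Uniform(0, θ) likelihood is θ^(−n) for θ ≥ max(xᵢ), zero otherwise. Here max(xᵢ) = 4.97.
Posterior ∝ θ^(−5) · θ^(−4) = θ^(−9) on θ ≥ max(3.8, 4.97) = 4.97.
This density is strictly decreasing in θ, so the posterior mode lies at the lower boundary of the support.

θ̂_MAP = 4.97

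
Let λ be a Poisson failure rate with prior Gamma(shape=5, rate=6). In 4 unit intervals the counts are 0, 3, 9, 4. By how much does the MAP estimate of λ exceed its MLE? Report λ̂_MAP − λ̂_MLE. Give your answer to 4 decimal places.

MAP − MLE = -2.0000

Σxᵢ = 16. Posterior is Gamma(21, 10); MAP = (21−1)/10 = 20/10 ≈ 2.00000.
MLE = x̄ = 16/4 ≈ 4.00000.
Difference = 20/10 − 16/4 = -2 ≈ -2.0000.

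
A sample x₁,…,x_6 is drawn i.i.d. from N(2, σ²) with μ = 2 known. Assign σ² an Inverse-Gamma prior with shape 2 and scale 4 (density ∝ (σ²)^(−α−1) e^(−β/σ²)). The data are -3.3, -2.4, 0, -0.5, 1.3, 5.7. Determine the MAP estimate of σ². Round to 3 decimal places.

Sum of squared deviations about the known mean: SS = (-3.3−2)² + (-2.4−2)² + (0−2)² + (-0.5−2)² + (1.3−2)² + (5.7−2)² = 71.88.
The Normal likelihood contributes (σ²)^(−n/2) exp(−SS/(2σ²)), so the posterior is Inverse-Gamma(α + n/2, β + SS/2) = Inverse-Gamma(5, 39.94).
The mode of Inverse-Gamma(a, b) is b/(a+1) = 39.94/6 ≈ 6.657.

σ̂²_MAP = 6.657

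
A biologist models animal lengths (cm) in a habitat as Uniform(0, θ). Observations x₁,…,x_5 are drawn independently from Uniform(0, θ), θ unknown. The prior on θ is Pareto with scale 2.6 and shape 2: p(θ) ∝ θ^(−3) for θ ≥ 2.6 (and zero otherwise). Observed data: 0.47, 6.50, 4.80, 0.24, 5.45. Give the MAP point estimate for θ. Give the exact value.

The Uniform(0, θ) likelihood is θ^(−n) for θ ≥ max(xᵢ), zero otherwise. Here max(xᵢ) = 6.50.
Posterior ∝ θ^(−3) · θ^(−5) = θ^(−8) on θ ≥ max(2.6, 6.50) = 6.50.
This density is strictly decreasing in θ, so the posterior mode lies at the lower boundary of the support.

θ̂_MAP = 6.50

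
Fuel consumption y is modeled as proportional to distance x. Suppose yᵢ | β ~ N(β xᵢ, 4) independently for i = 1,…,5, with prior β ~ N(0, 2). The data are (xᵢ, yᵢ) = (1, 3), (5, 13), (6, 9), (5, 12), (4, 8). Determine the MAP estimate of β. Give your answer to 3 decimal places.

β̂_MAP = 2.038

log p(β | y) = −Σ(yᵢ − βxᵢ)²/(2·4) − β²/(2·2) + const.
Setting the derivative to zero: Σxᵢ(yᵢ − βxᵢ)/4 − β/2 = 0, so β = Σxᵢyᵢ / (Σxᵢ² + σ²/τ²).
Σxᵢyᵢ = 1·3 + 5·13 + 6·9 + 5·12 + 4·8 = 214; Σxᵢ² = 103; σ²/τ² = 2.
β̂_MAP = 214 / (103 + 2) = 214/105 ≈ 2.038.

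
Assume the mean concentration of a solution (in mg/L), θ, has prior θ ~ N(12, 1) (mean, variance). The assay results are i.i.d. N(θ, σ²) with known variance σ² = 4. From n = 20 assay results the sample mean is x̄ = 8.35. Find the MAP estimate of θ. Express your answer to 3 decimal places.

θ̂_MAP = 8.958

n = 20, x̄ = 8.35.
For a Normal prior and Normal likelihood with known variance, the posterior is Normal; its mode equals its mean, the precision-weighted average.
Prior precision 1/σ₀² = 1/1 = 1; data precision n/σ² = 20/4 = 5.
θ̂ = (1·12 + 5·8.35) / (1 + 5) = 53.75/6 = 215/24 ≈ 8.958.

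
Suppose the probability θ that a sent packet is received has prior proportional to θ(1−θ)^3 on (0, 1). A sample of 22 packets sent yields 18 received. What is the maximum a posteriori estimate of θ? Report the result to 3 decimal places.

The prior density ∝ θ(1−θ)^3 is the kernel of Beta(2, 4).
Data: 18 successes in 22 trials. The binomial likelihood contributes θ^18(1−θ)^4, so the posterior is Beta(2+18, 4+4) = Beta(20, 8).
For Beta(a, b) with a, b > 1 the mode is (a−1)/(a+b−2) = 19/26 ≈ 0.731.

θ̂_MAP = 0.731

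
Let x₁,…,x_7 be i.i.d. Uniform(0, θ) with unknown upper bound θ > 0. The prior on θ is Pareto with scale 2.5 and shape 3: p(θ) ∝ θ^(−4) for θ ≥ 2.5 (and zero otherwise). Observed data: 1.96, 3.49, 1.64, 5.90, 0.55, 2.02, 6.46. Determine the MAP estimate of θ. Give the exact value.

The Uniform(0, θ) likelihood is θ^(−n) for θ ≥ max(xᵢ), zero otherwise. Here max(xᵢ) = 6.46.
Posterior ∝ θ^(−4) · θ^(−7) = θ^(−11) on θ ≥ max(2.5, 6.46) = 6.46.
This density is strictly decreasing in θ, so the posterior mode lies at the lower boundary of the support.

θ̂_MAP = 6.46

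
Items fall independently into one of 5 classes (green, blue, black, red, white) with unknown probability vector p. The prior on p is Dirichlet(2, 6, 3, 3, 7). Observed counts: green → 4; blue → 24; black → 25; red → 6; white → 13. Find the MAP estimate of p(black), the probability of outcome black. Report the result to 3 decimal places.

The posterior is Dirichlet(αᵢ + nᵢ) = Dirichlet(6, 30, 28, 9, 20).
For a Dirichlet(a₁,…,a_K) with all aᵢ > 1, the mode has j-th component (aⱼ − 1)/(Σaᵢ − K).
Here Σaᵢ = 93 and K = 5, so p(black) = (28 − 1)/(93 − 5) = 27/88 ≈ 0.307.

MAP estimate of p(black) = 0.307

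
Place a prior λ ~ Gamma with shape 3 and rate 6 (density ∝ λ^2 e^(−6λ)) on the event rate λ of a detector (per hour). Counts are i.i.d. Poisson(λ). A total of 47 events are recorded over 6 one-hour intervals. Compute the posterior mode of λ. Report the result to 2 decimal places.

λ̂_MAP = 4.08

Σxᵢ = 47, n = 6.
Posterior ∝ λ^2e^(−6λ) · λ^47e^(−6λ) = λ^49e^(−12λ), i.e. Gamma(shape=50, rate=12).
The mode of a Gamma(a, b) with a ≥ 1 (shape–rate) is (a−1)/b = 49/12 ≈ 4.08.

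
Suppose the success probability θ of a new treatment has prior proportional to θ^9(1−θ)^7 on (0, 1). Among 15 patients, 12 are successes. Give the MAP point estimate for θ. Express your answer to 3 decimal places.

θ̂_MAP = 0.677

The prior density ∝ θ^9(1−θ)^7 is the kernel of Beta(10, 8).
Data: 12 successes in 15 trials. The binomial likelihood contributes θ^12(1−θ)^3, so the posterior is Beta(10+12, 8+3) = Beta(22, 11).
For Beta(a, b) with a, b > 1 the mode is (a−1)/(a+b−2) = 21/31 ≈ 0.677.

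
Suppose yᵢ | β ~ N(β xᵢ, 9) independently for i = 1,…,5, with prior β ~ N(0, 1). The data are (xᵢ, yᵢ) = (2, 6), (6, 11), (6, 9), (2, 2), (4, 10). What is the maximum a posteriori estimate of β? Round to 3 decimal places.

β̂_MAP = 1.676

log p(β | y) = −Σ(yᵢ − βxᵢ)²/(2·9) − β²/(2·1) + const.
Setting the derivative to zero: Σxᵢ(yᵢ − βxᵢ)/9 − β/1 = 0, so β = Σxᵢyᵢ / (Σxᵢ² + σ²/τ²).
Σxᵢyᵢ = 2·6 + 6·11 + 6·9 + 2·2 + 4·10 = 176; Σxᵢ² = 96; σ²/τ² = 9.
β̂_MAP = 176 / (96 + 9) = 176/105 ≈ 1.676.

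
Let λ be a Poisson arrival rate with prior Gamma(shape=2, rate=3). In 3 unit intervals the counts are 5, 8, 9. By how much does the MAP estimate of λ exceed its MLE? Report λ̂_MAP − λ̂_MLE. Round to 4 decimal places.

Σxᵢ = 22. Posterior is Gamma(24, 6); MAP = (24−1)/6 = 23/6 ≈ 3.83333.
MLE = x̄ = 22/3 ≈ 7.33333.
Difference = 23/6 − 22/3 = -7/2 ≈ -3.5000.

MAP − MLE = -3.5000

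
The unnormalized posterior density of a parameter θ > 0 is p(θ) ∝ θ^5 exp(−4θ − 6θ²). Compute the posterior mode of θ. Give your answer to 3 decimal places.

ℓ'(θ) = 5/θ − 4 − 12θ. Setting this to zero and multiplying by θ: 12θ² + 4θ − 5 = 0.
θ = (−4 + √(4² + 4·12·5)) / (2·12) = (−4 + √256) / 24 = (−4 + 16)/24 = 1/2.
ℓ''(θ) = −5/θ² − 12 < 0, confirming a maximum.

θ̂_MAP = 0.500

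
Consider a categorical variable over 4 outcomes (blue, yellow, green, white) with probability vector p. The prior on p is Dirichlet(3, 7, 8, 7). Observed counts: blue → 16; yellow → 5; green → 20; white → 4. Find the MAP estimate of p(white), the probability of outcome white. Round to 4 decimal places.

MAP estimate of p(white) = 0.1515

The posterior is Dirichlet(αᵢ + nᵢ) = Dirichlet(19, 12, 28, 11).
For a Dirichlet(a₁,…,a_K) with all aᵢ > 1, the mode has j-th component (aⱼ − 1)/(Σaᵢ − K).
Here Σaᵢ = 70 and K = 4, so p(white) = (11 − 1)/(70 − 4) = 10/66 ≈ 0.1515.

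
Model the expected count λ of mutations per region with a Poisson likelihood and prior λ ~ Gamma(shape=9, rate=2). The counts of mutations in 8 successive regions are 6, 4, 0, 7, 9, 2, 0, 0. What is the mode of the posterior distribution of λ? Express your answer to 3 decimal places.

λ̂_MAP = 3.600

Σxᵢ = 6+4+0+7+9+2+0+0 = 28, with n = 8.
Posterior ∝ λ^8e^(−2λ) · λ^28e^(−8λ) = λ^36e^(−10λ), i.e. Gamma(shape=37, rate=10).
The mode of a Gamma(a, b) with a ≥ 1 (shape–rate) is (a−1)/b = 36/10 ≈ 3.600.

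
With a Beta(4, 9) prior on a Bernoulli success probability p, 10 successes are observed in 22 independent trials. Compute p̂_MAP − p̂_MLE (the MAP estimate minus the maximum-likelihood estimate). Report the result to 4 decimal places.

Posterior is Beta(14, 21); MAP = (14−1)/(35−2) = 13/33 ≈ 0.39394.
MLE ignores the prior: p̂_MLE = k/n = 10/22 ≈ 0.45455.
Difference = 13/33 − 10/22 = -2/33 ≈ -0.0606.

MAP − MLE = -0.0606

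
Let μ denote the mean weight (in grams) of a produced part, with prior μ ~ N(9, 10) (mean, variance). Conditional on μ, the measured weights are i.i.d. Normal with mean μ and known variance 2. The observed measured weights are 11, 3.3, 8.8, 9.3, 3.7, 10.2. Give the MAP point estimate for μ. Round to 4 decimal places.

n = 6; x̄ = (11 + 3.3 + 8.8 + 9.3 + 3.7 + 10.2)/6 = 46.3/6 = 463/60 ≈ 7.7167.
For a Normal prior and Normal likelihood with known variance, the posterior is Normal; its mode equals its mean, the precision-weighted average.
Prior precision 1/σ₀² = 1/10 = 0.1; data precision n/σ² = 6/2 = 3.
μ̂ = (0.1·9 + 3·(463/60)) / (0.1 + 3) = 24.05/3.1 = 481/62 ≈ 7.7581.

μ̂_MAP = 7.7581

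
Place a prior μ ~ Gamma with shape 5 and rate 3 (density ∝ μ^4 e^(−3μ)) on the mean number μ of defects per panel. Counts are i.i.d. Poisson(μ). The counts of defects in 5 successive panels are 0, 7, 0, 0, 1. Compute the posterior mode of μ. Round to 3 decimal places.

Σxᵢ = 0+7+0+0+1 = 8, with n = 5.
Posterior ∝ μ^4e^(−3μ) · μ^8e^(−5μ) = μ^12e^(−8μ), i.e. Gamma(shape=13, rate=8).
The mode of a Gamma(a, b) with a ≥ 1 (shape–rate) is (a−1)/b = 12/8 ≈ 1.500.

μ̂_MAP = 1.500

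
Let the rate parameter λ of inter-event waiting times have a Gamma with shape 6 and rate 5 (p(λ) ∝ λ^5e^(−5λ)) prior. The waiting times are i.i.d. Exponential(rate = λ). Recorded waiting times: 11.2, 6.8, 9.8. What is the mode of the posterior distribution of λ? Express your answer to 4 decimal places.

The Exponential(rate=λ) likelihood is ∝ λ^n e^(−λΣtᵢ). Here n = 3 and Σtᵢ = 11.2 + 6.8 + 9.8 = 27.8.
Posterior ∝ λ^5e^(−5λ) · λ^3e^(−27.8λ) = λ^8e^(−32.8λ), i.e. Gamma(9, 32.8).
Mode = (a−1)/b = 8/32.8 ≈ 0.2439.

λ̂_MAP = 0.2439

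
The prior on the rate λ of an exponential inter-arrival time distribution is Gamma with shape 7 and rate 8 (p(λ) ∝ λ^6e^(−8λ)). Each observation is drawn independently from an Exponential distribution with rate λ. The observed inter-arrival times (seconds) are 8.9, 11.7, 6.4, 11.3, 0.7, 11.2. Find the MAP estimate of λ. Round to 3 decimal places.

λ̂_MAP = 0.206

The Exponential(rate=λ) likelihood is ∝ λ^n e^(−λΣtᵢ). Here n = 6 and Σtᵢ = 8.9 + 11.7 + 6.4 + 11.3 + 0.7 + 11.2 = 50.2.
Posterior ∝ λ^6e^(−8λ) · λ^6e^(−50.2λ) = λ^12e^(−58.2λ), i.e. Gamma(13, 58.2).
Mode = (a−1)/b = 12/58.2 ≈ 0.206.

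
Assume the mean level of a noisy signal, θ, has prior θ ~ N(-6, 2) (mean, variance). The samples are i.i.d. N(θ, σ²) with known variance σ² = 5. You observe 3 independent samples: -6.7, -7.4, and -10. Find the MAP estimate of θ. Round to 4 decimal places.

θ̂_MAP = -7.1091

n = 3; x̄ = ((-6.7) + (-7.4) + (-10))/3 = -24.1/3 = -241/30 ≈ -8.0333.
For a Normal prior and Normal likelihood with known variance, the posterior is Normal; its mode equals its mean, the precision-weighted average.
Prior precision 1/σ₀² = 1/2 = 0.5; data precision n/σ² = 3/5 = 0.6.
θ̂ = (0.5·(-6) + 0.6·(-241/30)) / (0.5 + 0.6) = (-7.82)/1.1 = -391/55 ≈ -7.1091.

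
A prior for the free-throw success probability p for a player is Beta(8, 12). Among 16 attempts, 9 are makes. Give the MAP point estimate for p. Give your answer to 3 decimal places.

p̂_MAP = 0.471

Prior: Beta(8, 12).
Data: 9 successes in 16 trials. The binomial likelihood contributes p^9(1−p)^7, so the posterior is Beta(8+9, 12+7) = Beta(17, 19).
For Beta(a, b) with a, b > 1 the mode is (a−1)/(a+b−2) = 16/34 ≈ 0.471.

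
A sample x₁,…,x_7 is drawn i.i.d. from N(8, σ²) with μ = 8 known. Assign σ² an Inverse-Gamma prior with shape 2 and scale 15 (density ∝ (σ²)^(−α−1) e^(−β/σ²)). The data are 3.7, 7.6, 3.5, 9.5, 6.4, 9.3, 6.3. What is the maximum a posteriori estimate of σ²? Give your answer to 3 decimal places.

Sum of squared deviations about the known mean: SS = (3.7−8)² + (7.6−8)² + (3.5−8)² + (9.5−8)² + (6.4−8)² + (9.3−8)² + (6.3−8)² = 48.29.
The Normal likelihood contributes (σ²)^(−n/2) exp(−SS/(2σ²)), so the posterior is Inverse-Gamma(α + n/2, β + SS/2) = Inverse-Gamma(5.5, 39.145).
The mode of Inverse-Gamma(a, b) is b/(a+1) = 39.145/6.5 ≈ 6.022.

σ̂²_MAP = 6.022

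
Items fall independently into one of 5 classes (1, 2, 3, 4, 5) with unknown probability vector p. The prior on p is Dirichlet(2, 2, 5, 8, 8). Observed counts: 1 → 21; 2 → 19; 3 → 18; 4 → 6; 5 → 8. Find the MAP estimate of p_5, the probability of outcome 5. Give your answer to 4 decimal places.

The posterior is Dirichlet(αᵢ + nᵢ) = Dirichlet(23, 21, 23, 14, 16).
For a Dirichlet(a₁,…,a_K) with all aᵢ > 1, the mode has j-th component (aⱼ − 1)/(Σaᵢ − K).
Here Σaᵢ = 97 and K = 5, so p_5 = (16 − 1)/(97 − 5) = 15/92 ≈ 0.1630.

MAP estimate: 0.1630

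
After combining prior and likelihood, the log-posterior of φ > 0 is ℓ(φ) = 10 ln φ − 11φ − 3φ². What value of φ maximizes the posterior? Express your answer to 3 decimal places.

ℓ'(φ) = 10/φ − 11 − 6φ. Setting this to zero and multiplying by φ: 6φ² + 11φ − 10 = 0.
φ = (−11 + √(11² + 4·6·10)) / (2·6) = (−11 + √361) / 12 = (−11 + 19)/12 = 2/3.
ℓ''(φ) = −10/φ² − 6 < 0, confirming a maximum.

φ̂_MAP = 0.667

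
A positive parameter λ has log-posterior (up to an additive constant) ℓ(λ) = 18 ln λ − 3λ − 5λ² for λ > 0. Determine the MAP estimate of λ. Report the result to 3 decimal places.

ℓ'(λ) = 18/λ − 3 − 10λ. Setting this to zero and multiplying by λ: 10λ² + 3λ − 18 = 0.
λ = (−3 + √(3² + 4·10·18)) / (2·10) = (−3 + √729) / 20 = (−3 + 27)/20 = 6/5.
ℓ''(λ) = −18/λ² − 10 < 0, confirming a maximum.

λ̂_MAP = 1.200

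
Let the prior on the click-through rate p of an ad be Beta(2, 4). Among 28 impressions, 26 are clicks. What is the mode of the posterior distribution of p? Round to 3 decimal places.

Prior: Beta(2, 4).
Data: 26 successes in 28 trials. The binomial likelihood contributes p^26(1−p)^2, so the posterior is Beta(2+26, 4+2) = Beta(28, 6).
For Beta(a, b) with a, b > 1 the mode is (a−1)/(a+b−2) = 27/32 ≈ 0.844.

p̂_MAP = 0.844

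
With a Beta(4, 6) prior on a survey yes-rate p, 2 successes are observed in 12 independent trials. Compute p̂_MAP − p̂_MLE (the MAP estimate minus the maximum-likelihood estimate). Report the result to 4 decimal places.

MAP − MLE = 0.0833

Posterior is Beta(6, 16); MAP = (6−1)/(22−2) = 5/20 ≈ 0.25000.
MLE ignores the prior: p̂_MLE = k/n = 2/12 ≈ 0.16667.
Difference = 5/20 − 2/12 = 1/12 ≈ 0.0833.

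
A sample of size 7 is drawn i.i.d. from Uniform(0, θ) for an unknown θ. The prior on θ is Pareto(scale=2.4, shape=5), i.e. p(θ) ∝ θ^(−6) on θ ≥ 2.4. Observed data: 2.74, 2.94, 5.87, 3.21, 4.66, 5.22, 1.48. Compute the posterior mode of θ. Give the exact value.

θ̂_MAP = 5.87

The Uniform(0, θ) likelihood is θ^(−n) for θ ≥ max(xᵢ), zero otherwise. Here max(xᵢ) = 5.87.
Posterior ∝ θ^(−6) · θ^(−7) = θ^(−13) on θ ≥ max(2.4, 5.87) = 5.87.
This density is strictly decreasing in θ, so the posterior mode lies at the lower boundary of the support.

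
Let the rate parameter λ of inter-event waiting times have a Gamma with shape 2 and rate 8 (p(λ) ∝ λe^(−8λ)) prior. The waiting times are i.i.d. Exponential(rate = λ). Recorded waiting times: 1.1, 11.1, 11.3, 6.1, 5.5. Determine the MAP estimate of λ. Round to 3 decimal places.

The Exponential(rate=λ) likelihood is ∝ λ^n e^(−λΣtᵢ). Here n = 5 and Σtᵢ = 1.1 + 11.1 + 11.3 + 6.1 + 5.5 = 35.1.
Posterior ∝ λe^(−8λ) · λ^5e^(−35.1λ) = λ^6e^(−43.1λ), i.e. Gamma(7, 43.1).
Mode = (a−1)/b = 6/43.1 ≈ 0.139.

λ̂_MAP = 0.139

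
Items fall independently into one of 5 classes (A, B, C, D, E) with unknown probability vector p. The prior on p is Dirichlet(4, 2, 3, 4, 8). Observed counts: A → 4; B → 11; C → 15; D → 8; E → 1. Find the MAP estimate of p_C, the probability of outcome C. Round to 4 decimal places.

The posterior is Dirichlet(αᵢ + nᵢ) = Dirichlet(8, 13, 18, 12, 9).
For a Dirichlet(a₁,…,a_K) with all aᵢ > 1, the mode has j-th component (aⱼ − 1)/(Σaᵢ − K).
Here Σaᵢ = 60 and K = 5, so p_C = (18 − 1)/(60 − 5) = 17/55 ≈ 0.3091.

MAP estimate of p_C = 0.3091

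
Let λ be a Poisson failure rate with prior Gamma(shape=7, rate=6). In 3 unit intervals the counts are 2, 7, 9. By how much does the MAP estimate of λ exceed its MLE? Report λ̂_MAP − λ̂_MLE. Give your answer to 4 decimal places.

MAP − MLE = -3.3333

Σxᵢ = 18. Posterior is Gamma(25, 9); MAP = (25−1)/9 = 24/9 ≈ 2.66667.
MLE = x̄ = 18/3 ≈ 6.00000.
Difference = 24/9 − 18/3 = -10/3 ≈ -3.3333.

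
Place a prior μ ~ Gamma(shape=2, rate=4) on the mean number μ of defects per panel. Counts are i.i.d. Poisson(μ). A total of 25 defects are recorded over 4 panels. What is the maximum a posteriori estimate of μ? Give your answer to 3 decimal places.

Σxᵢ = 25, n = 4.
Posterior ∝ μe^(−4μ) · μ^25e^(−4μ) = μ^26e^(−8μ), i.e. Gamma(shape=27, rate=8).
The mode of a Gamma(a, b) with a ≥ 1 (shape–rate) is (a−1)/b = 26/8 ≈ 3.250.

μ̂_MAP = 3.250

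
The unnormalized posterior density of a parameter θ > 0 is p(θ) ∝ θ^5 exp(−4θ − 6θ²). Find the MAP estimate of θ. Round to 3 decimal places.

ℓ'(θ) = 5/θ − 4 − 12θ. Setting this to zero and multiplying by θ: 12θ² + 4θ − 5 = 0.
θ = (−4 + √(4² + 4·12·5)) / (2·12) = (−4 + √256) / 24 = (−4 + 16)/24 = 1/2.
ℓ''(θ) = −5/θ² − 12 < 0, confirming a maximum.

θ̂_MAP = 0.500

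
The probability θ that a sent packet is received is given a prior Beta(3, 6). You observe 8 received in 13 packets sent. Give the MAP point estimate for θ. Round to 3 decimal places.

θ̂_MAP = 0.500

Prior: Beta(3, 6).
Data: 8 successes in 13 trials. The binomial likelihood contributes θ^8(1−θ)^5, so the posterior is Beta(3+8, 6+5) = Beta(11, 11).
For Beta(a, b) with a, b > 1 the mode is (a−1)/(a+b−2) = 10/20 ≈ 0.500.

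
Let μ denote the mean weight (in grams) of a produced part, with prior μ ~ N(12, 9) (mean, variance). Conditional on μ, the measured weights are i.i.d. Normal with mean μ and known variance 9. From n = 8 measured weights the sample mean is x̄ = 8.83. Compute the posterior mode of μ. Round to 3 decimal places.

μ̂_MAP = 9.182

n = 8, x̄ = 8.83.
For a Normal prior and Normal likelihood with known variance, the posterior is Normal; its mode equals its mean, the precision-weighted average.
Prior precision 1/σ₀² = 1/9; data precision n/σ² = 8/9.
μ̂ = ((1/9)·12 + (8/9)·8.83) / (1/9 + 8/9) = (2066/225)/1 = 2066/225 ≈ 9.182.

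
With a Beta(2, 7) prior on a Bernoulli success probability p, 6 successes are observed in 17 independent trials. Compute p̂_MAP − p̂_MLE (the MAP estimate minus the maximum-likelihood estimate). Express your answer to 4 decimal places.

MAP − MLE = -0.0613

Posterior is Beta(8, 18); MAP = (8−1)/(26−2) = 7/24 ≈ 0.29167.
MLE ignores the prior: p̂_MLE = k/n = 6/17 ≈ 0.35294.
Difference = 7/24 − 6/17 = -25/408 ≈ -0.0613.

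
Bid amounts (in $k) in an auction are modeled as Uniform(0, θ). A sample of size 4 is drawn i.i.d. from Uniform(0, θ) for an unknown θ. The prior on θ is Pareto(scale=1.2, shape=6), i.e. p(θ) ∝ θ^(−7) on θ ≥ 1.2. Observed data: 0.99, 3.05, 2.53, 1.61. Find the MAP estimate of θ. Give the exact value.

θ̂_MAP = 3.05

The Uniform(0, θ) likelihood is θ^(−n) for θ ≥ max(xᵢ), zero otherwise. Here max(xᵢ) = 3.05.
Posterior ∝ θ^(−7) · θ^(−4) = θ^(−11) on θ ≥ max(1.2, 3.05) = 3.05.
This density is strictly decreasing in θ, so the posterior mode lies at the lower boundary of the support.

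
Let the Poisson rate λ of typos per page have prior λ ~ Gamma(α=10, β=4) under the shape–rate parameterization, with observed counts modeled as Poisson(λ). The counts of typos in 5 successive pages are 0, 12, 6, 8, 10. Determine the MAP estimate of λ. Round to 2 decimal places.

λ̂_MAP = 5.00

Σxᵢ = 0+12+6+8+10 = 36, with n = 5.
Posterior ∝ λ^9e^(−4λ) · λ^36e^(−5λ) = λ^45e^(−9λ), i.e. Gamma(shape=46, rate=9).
The mode of a Gamma(a, b) with a ≥ 1 (shape–rate) is (a−1)/b = 45/9 ≈ 5.00.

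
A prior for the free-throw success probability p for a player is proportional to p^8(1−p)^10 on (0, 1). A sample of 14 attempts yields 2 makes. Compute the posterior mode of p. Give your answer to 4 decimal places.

p̂_MAP = 0.3125

The prior density ∝ p^8(1−p)^10 is the kernel of Beta(9, 11).
Data: 2 successes in 14 trials. The binomial likelihood contributes p^2(1−p)^12, so the posterior is Beta(9+2, 11+12) = Beta(11, 23).
For Beta(a, b) with a, b > 1 the mode is (a−1)/(a+b−2) = 10/32 ≈ 0.3125.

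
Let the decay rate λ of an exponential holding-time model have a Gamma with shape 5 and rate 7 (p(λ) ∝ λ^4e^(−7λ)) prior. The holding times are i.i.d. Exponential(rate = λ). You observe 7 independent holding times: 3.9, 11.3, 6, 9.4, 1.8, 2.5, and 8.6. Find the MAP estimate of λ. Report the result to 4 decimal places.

The Exponential(rate=λ) likelihood is ∝ λ^n e^(−λΣtᵢ). Here n = 7 and Σtᵢ = 3.9 + 11.3 + 6 + 9.4 + 1.8 + 2.5 + 8.6 = 43.5.
Posterior ∝ λ^4e^(−7λ) · λ^7e^(−43.5λ) = λ^11e^(−50.5λ), i.e. Gamma(12, 50.5).
Mode = (a−1)/b = 11/50.5 ≈ 0.2178.

λ̂_MAP = 0.2178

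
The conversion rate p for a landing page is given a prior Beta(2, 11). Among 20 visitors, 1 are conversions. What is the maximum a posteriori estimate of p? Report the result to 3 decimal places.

p̂_MAP = 0.065

Prior: Beta(2, 11).
Data: 1 success in 20 trials. The binomial likelihood contributes p(1−p)^19, so the posterior is Beta(2+1, 11+19) = Beta(3, 30).
For Beta(a, b) with a, b > 1 the mode is (a−1)/(a+b−2) = 2/31 ≈ 0.065.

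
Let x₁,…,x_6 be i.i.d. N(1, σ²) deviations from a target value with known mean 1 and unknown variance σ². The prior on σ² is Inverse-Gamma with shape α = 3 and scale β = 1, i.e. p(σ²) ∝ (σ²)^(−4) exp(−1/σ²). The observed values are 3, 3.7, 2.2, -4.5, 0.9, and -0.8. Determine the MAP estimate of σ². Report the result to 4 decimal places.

σ̂²_MAP = 3.4450

Sum of squared deviations about the known mean: SS = (3−1)² + (3.7−1)² + (2.2−1)² + (-4.5−1)² + (0.9−1)² + (-0.8−1)² = 46.23.
The Normal likelihood contributes (σ²)^(−n/2) exp(−SS/(2σ²)), so the posterior is Inverse-Gamma(α + n/2, β + SS/2) = Inverse-Gamma(6, 24.115).
The mode of Inverse-Gamma(a, b) is b/(a+1) = 24.115/7 ≈ 3.4450.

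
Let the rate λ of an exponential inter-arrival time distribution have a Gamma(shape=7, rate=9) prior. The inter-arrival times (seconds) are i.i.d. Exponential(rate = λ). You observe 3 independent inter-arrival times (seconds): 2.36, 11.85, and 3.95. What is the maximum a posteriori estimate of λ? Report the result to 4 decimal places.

λ̂_MAP = 0.3314

The Exponential(rate=λ) likelihood is ∝ λ^n e^(−λΣtᵢ). Here n = 3 and Σtᵢ = 2.36 + 11.85 + 3.95 = 18.16.
Posterior ∝ λ^6e^(−9λ) · λ^3e^(−18.16λ) = λ^9e^(−27.16λ), i.e. Gamma(10, 27.16).
Mode = (a−1)/b = 9/27.16 ≈ 0.3314.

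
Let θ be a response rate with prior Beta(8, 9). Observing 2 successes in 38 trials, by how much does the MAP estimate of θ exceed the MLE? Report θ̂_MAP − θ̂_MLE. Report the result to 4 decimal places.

Posterior is Beta(10, 45); MAP = (10−1)/(55−2) = 9/53 ≈ 0.16981.
MLE ignores the prior: θ̂_MLE = k/n = 2/38 ≈ 0.05263.
Difference = 9/53 − 2/38 = 118/1007 ≈ 0.1172.

MAP − MLE = 0.1172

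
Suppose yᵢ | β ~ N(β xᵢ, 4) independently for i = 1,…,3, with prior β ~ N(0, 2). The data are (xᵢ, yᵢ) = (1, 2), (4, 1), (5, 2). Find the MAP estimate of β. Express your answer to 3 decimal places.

log p(β | y) = −Σ(yᵢ − βxᵢ)²/(2·4) − β²/(2·2) + const.
Setting the derivative to zero: Σxᵢ(yᵢ − βxᵢ)/4 − β/2 = 0, so β = Σxᵢyᵢ / (Σxᵢ² + σ²/τ²).
Σxᵢyᵢ = 1·2 + 4·1 + 5·2 = 16; Σxᵢ² = 42; σ²/τ² = 2.
β̂_MAP = 16 / (42 + 2) = 16/44 ≈ 0.364.

β̂_MAP = 0.364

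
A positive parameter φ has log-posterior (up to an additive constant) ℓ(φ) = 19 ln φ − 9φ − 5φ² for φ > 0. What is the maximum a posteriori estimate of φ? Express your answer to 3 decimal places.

φ̂_MAP = 1.000

ℓ'(φ) = 19/φ − 9 − 10φ. Setting this to zero and multiplying by φ: 10φ² + 9φ − 19 = 0.
φ = (−9 + √(9² + 4·10·19)) / (2·10) = (−9 + √841) / 20 = (−9 + 29)/20 = 1.
ℓ''(φ) = −19/φ² − 10 < 0, confirming a maximum.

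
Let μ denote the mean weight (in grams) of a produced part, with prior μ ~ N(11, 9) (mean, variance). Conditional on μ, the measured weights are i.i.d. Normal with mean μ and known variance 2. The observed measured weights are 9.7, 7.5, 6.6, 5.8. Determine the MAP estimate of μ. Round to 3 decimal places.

n = 4; x̄ = (9.7 + 7.5 + 6.6 + 5.8)/4 = 29.6/4 = 7.4.
For a Normal prior and Normal likelihood with known variance, the posterior is Normal; its mode equals its mean, the precision-weighted average.
Prior precision 1/σ₀² = 1/9; data precision n/σ² = 4/2 = 2.
μ̂ = ((1/9)·11 + 2·7.4) / (1/9 + 2) = (721/45)/(19/9) = 721/95 ≈ 7.589.

μ̂_MAP = 7.589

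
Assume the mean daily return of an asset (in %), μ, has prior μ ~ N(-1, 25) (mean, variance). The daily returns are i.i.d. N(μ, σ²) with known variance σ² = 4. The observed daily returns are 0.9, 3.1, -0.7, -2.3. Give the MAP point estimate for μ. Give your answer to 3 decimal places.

n = 4; x̄ = (0.9 + 3.1 + (-0.7) + (-2.3))/4 = 1/4 = 0.25.
For a Normal prior and Normal likelihood with known variance, the posterior is Normal; its mode equals its mean, the precision-weighted average.
Prior precision 1/σ₀² = 1/25 = 0.04; data precision n/σ² = 4/4 = 1.
μ̂ = (0.04·(-1) + 1·0.25) / (0.04 + 1) = 0.21/1.04 = 21/104 ≈ 0.202.

μ̂_MAP = 0.202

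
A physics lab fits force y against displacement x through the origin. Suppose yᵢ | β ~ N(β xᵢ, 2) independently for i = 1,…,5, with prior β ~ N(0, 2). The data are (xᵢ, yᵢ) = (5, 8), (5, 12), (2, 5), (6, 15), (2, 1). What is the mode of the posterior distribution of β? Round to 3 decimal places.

log p(β | y) = −Σ(yᵢ − βxᵢ)²/(2·2) − β²/(2·2) + const.
Setting the derivative to zero: Σxᵢ(yᵢ − βxᵢ)/2 − β/2 = 0, so β = Σxᵢyᵢ / (Σxᵢ² + σ²/τ²).
Σxᵢyᵢ = 5·8 + 5·12 + 2·5 + 6·15 + 2·1 = 202; Σxᵢ² = 94; σ²/τ² = 1.
β̂_MAP = 202 / (94 + 1) = 202/95 ≈ 2.126.

β̂_MAP = 2.126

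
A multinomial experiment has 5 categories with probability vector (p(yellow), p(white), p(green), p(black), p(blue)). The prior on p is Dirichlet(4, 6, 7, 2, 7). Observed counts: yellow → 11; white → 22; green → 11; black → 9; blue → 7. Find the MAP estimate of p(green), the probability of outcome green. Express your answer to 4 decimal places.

MAP estimate of p(green) = 0.2099

The posterior is Dirichlet(αᵢ + nᵢ) = Dirichlet(15, 28, 18, 11, 14).
For a Dirichlet(a₁,…,a_K) with all aᵢ > 1, the mode has j-th component (aⱼ − 1)/(Σaᵢ − K).
Here Σaᵢ = 86 and K = 5, so p(green) = (18 − 1)/(86 − 5) = 17/81 ≈ 0.2099.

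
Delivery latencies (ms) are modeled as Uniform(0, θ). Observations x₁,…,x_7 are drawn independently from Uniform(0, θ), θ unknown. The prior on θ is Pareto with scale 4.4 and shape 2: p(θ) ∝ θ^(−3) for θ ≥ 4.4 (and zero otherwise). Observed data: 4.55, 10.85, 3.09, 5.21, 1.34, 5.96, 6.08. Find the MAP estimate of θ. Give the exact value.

θ̂_MAP = 10.85

The Uniform(0, θ) likelihood is θ^(−n) for θ ≥ max(xᵢ), zero otherwise. Here max(xᵢ) = 10.85.
Posterior ∝ θ^(−3) · θ^(−7) = θ^(−10) on θ ≥ max(4.4, 10.85) = 10.85.
This density is strictly decreasing in θ, so the posterior mode lies at the lower boundary of the support.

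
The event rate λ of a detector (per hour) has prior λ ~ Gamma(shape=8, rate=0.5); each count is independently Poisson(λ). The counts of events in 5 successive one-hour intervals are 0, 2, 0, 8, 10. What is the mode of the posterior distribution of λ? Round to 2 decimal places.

Σxᵢ = 0+2+0+8+10 = 20, with n = 5.
Posterior ∝ λ^7e^(−0.5λ) · λ^20e^(−5λ) = λ^27e^(−5.5λ), i.e. Gamma(shape=28, rate=5.5).
The mode of a Gamma(a, b) with a ≥ 1 (shape–rate) is (a−1)/b = 27/5.5 ≈ 4.91.

λ̂_MAP = 4.91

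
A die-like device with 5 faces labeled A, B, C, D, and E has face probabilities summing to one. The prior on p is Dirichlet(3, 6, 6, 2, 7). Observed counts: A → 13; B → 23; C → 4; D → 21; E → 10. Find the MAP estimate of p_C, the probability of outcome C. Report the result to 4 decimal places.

The posterior is Dirichlet(αᵢ + nᵢ) = Dirichlet(16, 29, 10, 23, 17).
For a Dirichlet(a₁,…,a_K) with all aᵢ > 1, the mode has j-th component (aⱼ − 1)/(Σaᵢ − K).
Here Σaᵢ = 95 and K = 5, so p_C = (10 − 1)/(95 − 5) = 9/90 ≈ 0.1000.

MAP estimate of p_C = 0.1000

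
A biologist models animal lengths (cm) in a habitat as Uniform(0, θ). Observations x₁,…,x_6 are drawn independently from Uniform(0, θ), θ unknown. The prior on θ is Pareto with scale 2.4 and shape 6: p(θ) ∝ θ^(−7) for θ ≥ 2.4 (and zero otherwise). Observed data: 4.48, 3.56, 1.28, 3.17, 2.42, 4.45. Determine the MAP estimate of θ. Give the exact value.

The Uniform(0, θ) likelihood is θ^(−n) for θ ≥ max(xᵢ), zero otherwise. Here max(xᵢ) = 4.48.
Posterior ∝ θ^(−7) · θ^(−6) = θ^(−13) on θ ≥ max(2.4, 4.48) = 4.48.
This density is strictly decreasing in θ, so the posterior mode lies at the lower boundary of the support.

θ̂_MAP = 4.48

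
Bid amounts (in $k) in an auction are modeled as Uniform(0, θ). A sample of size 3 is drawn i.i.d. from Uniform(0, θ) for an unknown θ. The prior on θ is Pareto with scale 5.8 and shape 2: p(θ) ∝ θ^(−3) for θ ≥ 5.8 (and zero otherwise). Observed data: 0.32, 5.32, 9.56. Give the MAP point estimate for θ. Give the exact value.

θ̂_MAP = 9.56

The Uniform(0, θ) likelihood is θ^(−n) for θ ≥ max(xᵢ), zero otherwise. Here max(xᵢ) = 9.56.
Posterior ∝ θ^(−3) · θ^(−3) = θ^(−6) on θ ≥ max(5.8, 9.56) = 9.56.
This density is strictly decreasing in θ, so the posterior mode lies at the lower boundary of the support.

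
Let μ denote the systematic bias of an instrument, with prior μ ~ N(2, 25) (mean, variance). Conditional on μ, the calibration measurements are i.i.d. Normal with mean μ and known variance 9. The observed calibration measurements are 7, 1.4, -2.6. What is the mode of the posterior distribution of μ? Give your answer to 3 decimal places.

n = 3; x̄ = (7 + 1.4 + (-2.6))/3 = 5.8/3 = 29/15 ≈ 1.9333.
For a Normal prior and Normal likelihood with known variance, the posterior is Normal; its mode equals its mean, the precision-weighted average.
Prior precision 1/σ₀² = 1/25 = 0.04; data precision n/σ² = 3/9 = 1/3.
μ̂ = (0.04·2 + (1/3)·(29/15)) / (0.04 + 1/3) = (163/225)/(28/75) = 163/84 ≈ 1.940.

μ̂_MAP = 1.940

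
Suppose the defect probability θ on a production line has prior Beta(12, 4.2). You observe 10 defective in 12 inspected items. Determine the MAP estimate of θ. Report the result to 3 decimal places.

Prior: Beta(12, 4.2).
Data: 10 successes in 12 trials. The binomial likelihood contributes θ^10(1−θ)^2, so the posterior is Beta(12+10, 4.2+2) = Beta(22, 6.2).
For Beta(a, b) with a, b > 1 the mode is (a−1)/(a+b−2) = 21/26.2 ≈ 0.802.

θ̂_MAP = 0.802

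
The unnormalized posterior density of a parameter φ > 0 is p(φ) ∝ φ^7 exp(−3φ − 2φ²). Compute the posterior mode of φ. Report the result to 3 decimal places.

ℓ'(φ) = 7/φ − 3 − 4φ. Setting this to zero and multiplying by φ: 4φ² + 3φ − 7 = 0.
φ = (−3 + √(3² + 4·4·7)) / (2·4) = (−3 + √121) / 8 = (−3 + 11)/8 = 1.
ℓ''(φ) = −7/φ² − 4 < 0, confirming a maximum.

φ̂_MAP = 1.000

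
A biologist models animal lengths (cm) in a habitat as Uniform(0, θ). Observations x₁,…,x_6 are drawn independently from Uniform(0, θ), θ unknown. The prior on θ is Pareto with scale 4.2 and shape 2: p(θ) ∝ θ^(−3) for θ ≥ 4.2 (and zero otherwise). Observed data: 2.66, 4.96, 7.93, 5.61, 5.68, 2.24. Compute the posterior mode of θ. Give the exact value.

The Uniform(0, θ) likelihood is θ^(−n) for θ ≥ max(xᵢ), zero otherwise. Here max(xᵢ) = 7.93.
Posterior ∝ θ^(−3) · θ^(−6) = θ^(−9) on θ ≥ max(4.2, 7.93) = 7.93.
This density is strictly decreasing in θ, so the posterior mode lies at the lower boundary of the support.

θ̂_MAP = 7.93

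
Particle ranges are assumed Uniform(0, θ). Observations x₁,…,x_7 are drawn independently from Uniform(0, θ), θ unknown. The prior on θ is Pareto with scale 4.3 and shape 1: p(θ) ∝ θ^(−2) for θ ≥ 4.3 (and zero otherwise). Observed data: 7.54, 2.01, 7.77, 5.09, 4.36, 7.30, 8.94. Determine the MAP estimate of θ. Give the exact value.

The Uniform(0, θ) likelihood is θ^(−n) for θ ≥ max(xᵢ), zero otherwise. Here max(xᵢ) = 8.94.
Posterior ∝ θ^(−2) · θ^(−7) = θ^(−9) on θ ≥ max(4.3, 8.94) = 8.94.
This density is strictly decreasing in θ, so the posterior mode lies at the lower boundary of the support.

θ̂_MAP = 8.94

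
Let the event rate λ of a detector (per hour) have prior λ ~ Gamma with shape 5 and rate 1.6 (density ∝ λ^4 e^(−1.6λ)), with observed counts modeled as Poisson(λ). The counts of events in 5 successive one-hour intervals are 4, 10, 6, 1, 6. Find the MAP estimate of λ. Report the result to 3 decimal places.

λ̂_MAP = 4.697

Σxᵢ = 4+10+6+1+6 = 27, with n = 5.
Posterior ∝ λ^4e^(−1.6λ) · λ^27e^(−5λ) = λ^31e^(−6.6λ), i.e. Gamma(shape=32, rate=6.6).
The mode of a Gamma(a, b) with a ≥ 1 (shape–rate) is (a−1)/b = 31/6.6 ≈ 4.697.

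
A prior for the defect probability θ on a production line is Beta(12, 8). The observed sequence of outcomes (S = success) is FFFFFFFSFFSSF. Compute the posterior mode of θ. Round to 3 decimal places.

θ̂_MAP = 0.452

Prior: Beta(12, 8).
Data: 3 successes in 13 trials (from the sequence). The binomial likelihood contributes θ^3(1−θ)^10, so the posterior is Beta(12+3, 8+10) = Beta(15, 18).
For Beta(a, b) with a, b > 1 the mode is (a−1)/(a+b−2) = 14/31 ≈ 0.452.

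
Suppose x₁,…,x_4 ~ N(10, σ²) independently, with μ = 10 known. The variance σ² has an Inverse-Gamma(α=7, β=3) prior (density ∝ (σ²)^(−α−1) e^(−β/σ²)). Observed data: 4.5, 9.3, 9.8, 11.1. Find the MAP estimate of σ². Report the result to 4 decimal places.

σ̂²_MAP = 1.8995

Sum of squared deviations about the known mean: SS = (4.5−10)² + (9.3−10)² + (9.8−10)² + (11.1−10)² = 31.99.
The Normal likelihood contributes (σ²)^(−n/2) exp(−SS/(2σ²)), so the posterior is Inverse-Gamma(α + n/2, β + SS/2) = Inverse-Gamma(9, 18.995).
The mode of Inverse-Gamma(a, b) is b/(a+1) = 18.995/10 ≈ 1.8995.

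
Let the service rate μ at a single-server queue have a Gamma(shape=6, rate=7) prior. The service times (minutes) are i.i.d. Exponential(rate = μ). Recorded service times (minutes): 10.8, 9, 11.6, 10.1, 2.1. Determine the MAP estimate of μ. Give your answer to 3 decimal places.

The Exponential(rate=μ) likelihood is ∝ μ^n e^(−μΣtᵢ). Here n = 5 and Σtᵢ = 10.8 + 9 + 11.6 + 10.1 + 2.1 = 43.6.
Posterior ∝ μ^5e^(−7μ) · μ^5e^(−43.6μ) = μ^10e^(−50.6μ), i.e. Gamma(11, 50.6).
Mode = (a−1)/b = 10/50.6 ≈ 0.198.

μ̂_MAP = 0.198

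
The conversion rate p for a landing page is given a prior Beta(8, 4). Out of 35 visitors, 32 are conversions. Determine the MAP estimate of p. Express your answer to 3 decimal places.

Prior: Beta(8, 4).
Data: 32 successes in 35 trials. The binomial likelihood contributes p^32(1−p)^3, so the posterior is Beta(8+32, 4+3) = Beta(40, 7).
For Beta(a, b) with a, b > 1 the mode is (a−1)/(a+b−2) = 39/45 ≈ 0.867.

p̂_MAP = 0.867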